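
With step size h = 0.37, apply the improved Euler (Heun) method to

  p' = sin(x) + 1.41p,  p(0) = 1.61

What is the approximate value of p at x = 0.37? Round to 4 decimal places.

2.7359

Heun: k1 = f(x_n, p_n); k2 = f(x_n + h, p_n + h·k1); p_{n+1} = p_n + (h/2)·(k1 + k2).
x=0.000000, p=1.610000:
  k1 = f(0.000000, 1.610000) = 2.270100
  k2 = f(0.370000, 2.449937) = 3.816027
  p ← 1.610000 + (0.37/2)·(2.270100 + 3.816027) = 2.735933
p(0.37) ≈ 2.7359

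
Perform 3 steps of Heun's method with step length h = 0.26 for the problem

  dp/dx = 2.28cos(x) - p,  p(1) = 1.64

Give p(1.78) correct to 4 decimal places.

Heun: k1 = f(x_n, p_n); k2 = f(x_n + h, p_n + h·k1); p_{n+1} = p_n + (h/2)·(k1 + k2).
x=1.000000, p=1.640000:
  k1 = f(1.000000, 1.640000) = -0.408111
  k2 = f(1.260000, 1.533891) = -0.836629
  p ← 1.640000 + (0.26/2)·(-0.408111 + (-0.836629)) = 1.478184
x=1.260000, p=1.478184:
  k1 = f(1.260000, 1.478184) = -0.780921
  k2 = f(1.520000, 1.275144) = -1.159379
  p ← 1.478184 + (0.26/2)·(-0.780921 + (-1.159379)) = 1.225945
x=1.520000, p=1.225945:
  k1 = f(1.520000, 1.225945) = -1.110179
  k2 = f(1.780000, 0.937298) = -1.410811
  p ← 1.225945 + (0.26/2)·(-1.110179 + (-1.410811)) = 0.898216
p(1.78) ≈ 0.8982

0.8982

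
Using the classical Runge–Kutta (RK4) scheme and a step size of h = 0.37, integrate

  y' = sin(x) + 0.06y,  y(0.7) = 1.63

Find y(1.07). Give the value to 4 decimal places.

RK4: k1 = f(x_n, y_n); k2 = f(x_n + h/2, y_n + (h/2)·k1); k3 = f(x_n + h/2, y_n + (h/2)·k2); k4 = f(x_n + h, y_n + h·k3); y_{n+1} = y_n + (h/6)·(k1 + 2k2 + 2k3 + k4).
x=0.700000, y=1.630000:
  k1 = f(0.700000, 1.630000) = 0.742018
  k2 = f(0.885000, 1.767273) = 0.879951
  k3 = f(0.885000, 1.792791) = 0.881482
  k4 = f(1.070000, 1.956149) = 0.994569
  y ← 1.630000 + (0.37/6)·(k1 + 2k2 + 2k3 + k4) = 1.954333
y(1.07) ≈ 1.9543

1.9543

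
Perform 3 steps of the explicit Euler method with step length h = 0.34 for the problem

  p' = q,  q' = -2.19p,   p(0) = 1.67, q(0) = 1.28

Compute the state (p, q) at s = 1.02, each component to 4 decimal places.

1.5971, -3.1078

Euler on (p,q): p_{n+1} = p_n + h·p', q_{n+1} = q_n + h·q'.
0.000000: (1.670000, 1.280000); f=(1.280000, -3.657300) → (2.105200, 0.036518)
0.340000: (2.105200, 0.036518); f=(0.036518, -4.610388) → (2.117616, -1.531014)
0.680000: (2.117616, -1.531014); f=(-1.531014, -4.637579) → (1.597071, -3.107791)
(p(1.02), q(1.02)) ≈ (1.5971, -3.1078)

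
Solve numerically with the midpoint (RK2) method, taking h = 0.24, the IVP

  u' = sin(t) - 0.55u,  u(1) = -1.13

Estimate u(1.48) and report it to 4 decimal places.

-0.4711

Midpoint: k1 = f(t_n, u_n); k2 = f(t_n + h/2, u_n + (h/2)·k1); u_{n+1} = u_n + h·k2.
t=1.000000, u=-1.130000:
  k1 = f(1.000000, -1.130000) = 1.462971
  k2 = f(1.120000, -0.954443) = 1.425044
  u ← -1.130000 + 0.24·1.425044 = -0.787989
t=1.240000, u=-0.787989:
  k1 = f(1.240000, -0.787989) = 1.379178
  k2 = f(1.360000, -0.622488) = 1.320233
  u ← -0.787989 + 0.24·1.320233 = -0.471133
u(1.48) ≈ -0.4711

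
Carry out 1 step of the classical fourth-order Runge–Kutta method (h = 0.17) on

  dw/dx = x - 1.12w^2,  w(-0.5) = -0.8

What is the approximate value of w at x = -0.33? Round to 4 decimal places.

RK4: k1 = f(x_n, w_n); k2 = f(x_n + h/2, w_n + (h/2)·k1); k3 = f(x_n + h/2, w_n + (h/2)·k2); k4 = f(x_n + h, w_n + h·k3); w_{n+1} = w_n + (h/6)·(k1 + 2k2 + 2k3 + k4).
x=-0.500000, w=-0.800000:
  k1 = f(-0.500000, -0.800000) = -1.216800
  k2 = f(-0.415000, -0.903428) = -1.329124
  k3 = f(-0.415000, -0.912976) = -1.348547
  k4 = f(-0.330000, -1.029253) = -1.516485
  w ← -0.800000 + (0.17/6)·(k1 + 2k2 + 2k3 + k4) = -1.029178
w(-0.33) ≈ -1.0292

-1.0292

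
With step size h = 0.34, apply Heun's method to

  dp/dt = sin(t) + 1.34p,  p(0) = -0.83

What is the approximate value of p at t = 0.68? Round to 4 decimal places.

-1.7405

Heun: k1 = f(t_n, p_n); k2 = f(t_n + h, p_n + h·k1); p_{n+1} = p_n + (h/2)·(k1 + k2).
t=0.000000, p=-0.830000:
  k1 = f(0.000000, -0.830000) = -1.112200
  k2 = f(0.340000, -1.208148) = -1.285431
  p ← -0.830000 + (0.34/2)·(-1.112200 + (-1.285431)) = -1.237597
t=0.340000, p=-1.237597:
  k1 = f(0.340000, -1.237597) = -1.324893
  k2 = f(0.680000, -1.688061) = -1.633209
  p ← -1.237597 + (0.34/2)·(-1.324893 + (-1.633209)) = -1.740475
p(0.68) ≈ -1.7405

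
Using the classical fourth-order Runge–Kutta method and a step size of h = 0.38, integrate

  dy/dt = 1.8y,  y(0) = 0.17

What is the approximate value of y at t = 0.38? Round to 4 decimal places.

RK4: k1 = f(t_n, y_n); k2 = f(t_n + h/2, y_n + (h/2)·k1); k3 = f(t_n + h/2, y_n + (h/2)·k2); k4 = f(t_n + h, y_n + h·k3); y_{n+1} = y_n + (h/6)·(k1 + 2k2 + 2k3 + k4).
t=0.000000, y=0.170000:
  k1 = f(0.000000, 0.170000) = 0.306000
  k2 = f(0.190000, 0.228140) = 0.410652
  k3 = f(0.190000, 0.248024) = 0.446443
  k4 = f(0.380000, 0.339648) = 0.611367
  y ← 0.170000 + (0.38/6)·(k1 + 2k2 + 2k3 + k4) = 0.336665
y(0.38) ≈ 0.3367

0.3367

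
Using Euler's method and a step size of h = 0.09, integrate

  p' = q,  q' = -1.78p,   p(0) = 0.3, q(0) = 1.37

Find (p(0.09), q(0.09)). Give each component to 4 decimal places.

Euler on (p,q): p_{n+1} = p_n + h·p', q_{n+1} = q_n + h·q'.
0.000000: (0.300000, 1.370000); f=(1.370000, -0.534000) → (0.423300, 1.321940)
(p(0.09), q(0.09)) ≈ (0.4233, 1.3219)

0.4233, 1.3219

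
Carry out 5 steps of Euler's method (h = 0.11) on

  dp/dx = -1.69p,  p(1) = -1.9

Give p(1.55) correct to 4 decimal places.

Euler: p_{n+1} = p_n + h·f(x_n, p_n).
x=1.000000, p=-1.900000: f=3.211000 → p ← -1.900000 + 0.11·3.211000 = -1.546790
x=1.110000, p=-1.546790: f=2.614075 → p ← -1.546790 + 0.11·2.614075 = -1.259242
x=1.220000, p=-1.259242: f=2.128119 → p ← -1.259242 + 0.11·2.128119 = -1.025149
x=1.330000, p=-1.025149: f=1.732501 → p ← -1.025149 + 0.11·1.732501 = -0.834574
x=1.440000, p=-0.834574: f=1.410429 → p ← -0.834574 + 0.11·1.410429 = -0.679426
p(1.55) ≈ -0.6794

-0.6794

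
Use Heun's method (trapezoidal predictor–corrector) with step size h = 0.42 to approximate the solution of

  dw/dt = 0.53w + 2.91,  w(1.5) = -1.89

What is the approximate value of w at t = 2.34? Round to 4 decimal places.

Heun: k1 = f(t_n, w_n); k2 = f(t_n + h, w_n + h·k1); w_{n+1} = w_n + (h/2)·(k1 + k2).
t=1.500000, w=-1.890000:
  k1 = f(1.500000, -1.890000) = 1.908300
  k2 = f(1.920000, -1.088514) = 2.333088
  w ← -1.890000 + (0.42/2)·(1.908300 + 2.333088) = -0.999309
t=1.920000, w=-0.999309:
  k1 = f(1.920000, -0.999309) = 2.380366
  k2 = f(2.340000, 0.000445) = 2.910236
  w ← -0.999309 + (0.42/2)·(2.380366 + 2.910236) = 0.111718
w(2.34) ≈ 0.1117

0.1117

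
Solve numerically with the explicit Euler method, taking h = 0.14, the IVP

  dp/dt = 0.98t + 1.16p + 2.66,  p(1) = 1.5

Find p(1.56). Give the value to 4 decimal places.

5.4576

Euler: p_{n+1} = p_n + h·f(t_n, p_n).
t=1.000000, p=1.500000: f=5.380000 → p ← 1.500000 + 0.14·5.380000 = 2.253200
t=1.140000, p=2.253200: f=6.390912 → p ← 2.253200 + 0.14·6.390912 = 3.147928
t=1.280000, p=3.147928: f=7.565996 → p ← 3.147928 + 0.14·7.565996 = 4.207167
t=1.420000, p=4.207167: f=8.931914 → p ← 4.207167 + 0.14·8.931914 = 5.457635
p(1.56) ≈ 5.4576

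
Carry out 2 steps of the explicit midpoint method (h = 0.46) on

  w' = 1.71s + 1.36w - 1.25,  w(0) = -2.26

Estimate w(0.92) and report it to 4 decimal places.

Midpoint: k1 = f(s_n, w_n); k2 = f(s_n + h/2, w_n + (h/2)·k1); w_{n+1} = w_n + h·k2.
s=0.000000, w=-2.260000:
  k1 = f(0.000000, -2.260000) = -4.323600
  k2 = f(0.230000, -3.254428) = -5.282722
  w ← -2.260000 + 0.46·(-5.282722) = -4.690052
s=0.460000, w=-4.690052:
  k1 = f(0.460000, -4.690052) = -6.841871
  k2 = f(0.690000, -6.263682) = -8.588708
  w ← -4.690052 + 0.46·(-8.588708) = -8.640858
w(0.92) ≈ -8.6409

-8.6409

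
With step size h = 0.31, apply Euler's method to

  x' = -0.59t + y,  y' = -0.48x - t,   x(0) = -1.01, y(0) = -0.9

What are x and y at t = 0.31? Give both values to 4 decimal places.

Euler on (x,y): x_{n+1} = x_n + h·x', y_{n+1} = y_n + h·y'.
0.000000: (-1.010000, -0.900000); f=(-0.900000, 0.484800) → (-1.289000, -0.749712)
(x(0.31), y(0.31)) ≈ (-1.2890, -0.7497)

-1.2890, -0.7497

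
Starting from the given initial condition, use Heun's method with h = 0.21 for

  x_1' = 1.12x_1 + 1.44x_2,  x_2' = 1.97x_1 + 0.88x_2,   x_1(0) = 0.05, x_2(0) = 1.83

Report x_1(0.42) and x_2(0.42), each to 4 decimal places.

Heun on (x_1,x_2): k1 = f(x_n, state_n); k2 = f(x_n + h, state_n + h·k1); state_{n+1} = state_n + (h/2)·(k1 + k2).
0.000000: (0.050000, 1.830000)
  k1 = (2.691200, 1.708900)
  predictor → (0.615152, 2.188869)
  k2 = (3.840942, 3.138054)
  → (0.735875, 2.338930)
0.210000: (0.735875, 2.338930)
  k1 = (4.192239, 3.507932)
  predictor → (1.616245, 3.075596)
  k2 = (6.239053, 5.890527)
  → (1.831161, 3.325768)
(x_1(0.42), x_2(0.42)) ≈ (1.8312, 3.3258)

1.8312, 3.3258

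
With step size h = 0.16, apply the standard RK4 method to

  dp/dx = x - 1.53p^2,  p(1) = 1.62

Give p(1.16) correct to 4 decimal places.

RK4: k1 = f(x_n, p_n); k2 = f(x_n + h/2, p_n + (h/2)·k1); k3 = f(x_n + h/2, p_n + (h/2)·k2); k4 = f(x_n + h, p_n + h·k3); p_{n+1} = p_n + (h/6)·(k1 + 2k2 + 2k3 + k4).
x=1.000000, p=1.620000:
  k1 = f(1.000000, 1.620000) = -3.015332
  k2 = f(1.080000, 1.378773) = -1.828555
  k3 = f(1.080000, 1.473716) = -2.242912
  k4 = f(1.160000, 1.261134) = -1.273403
  p ← 1.620000 + (0.16/6)·(k1 + 2k2 + 2k3 + k4) = 1.288489
p(1.16) ≈ 1.2885

1.2885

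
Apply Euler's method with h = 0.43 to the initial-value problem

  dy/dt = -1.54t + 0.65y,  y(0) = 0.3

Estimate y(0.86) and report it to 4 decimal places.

0.2064

Euler: y_{n+1} = y_n + h·f(t_n, y_n).
t=0.000000, y=0.300000: f=0.195000 → y ← 0.300000 + 0.43·0.195000 = 0.383850
t=0.430000, y=0.383850: f=-0.412697 → y ← 0.383850 + 0.43·(-0.412697) = 0.206390
y(0.86) ≈ 0.2064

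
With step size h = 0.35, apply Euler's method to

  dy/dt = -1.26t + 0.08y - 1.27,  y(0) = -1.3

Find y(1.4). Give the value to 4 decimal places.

Euler: y_{n+1} = y_n + h·f(t_n, y_n).
t=0.000000, y=-1.300000: f=-1.374000 → y ← -1.300000 + 0.35·(-1.374000) = -1.780900
t=0.350000, y=-1.780900: f=-1.853472 → y ← -1.780900 + 0.35·(-1.853472) = -2.429615
t=0.700000, y=-2.429615: f=-2.346369 → y ← -2.429615 + 0.35·(-2.346369) = -3.250844
t=1.050000, y=-3.250844: f=-2.853068 → y ← -3.250844 + 0.35·(-2.853068) = -4.249418
y(1.4) ≈ -4.2494

-4.2494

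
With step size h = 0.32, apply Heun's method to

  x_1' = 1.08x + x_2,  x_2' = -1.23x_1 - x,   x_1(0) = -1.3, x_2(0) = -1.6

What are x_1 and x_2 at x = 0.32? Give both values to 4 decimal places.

-1.6748, -1.0388

Heun on (x_1,x_2): k1 = f(x_n, state_n); k2 = f(x_n + h, state_n + h·k1); state_{n+1} = state_n + (h/2)·(k1 + k2).
0.000000: (-1.300000, -1.600000)
  k1 = (-1.600000, 1.599000)
  predictor → (-1.812000, -1.088320)
  k2 = (-0.742720, 1.908760)
  → (-1.674835, -1.038758)
(x_1(0.32), x_2(0.32)) ≈ (-1.6748, -1.0388)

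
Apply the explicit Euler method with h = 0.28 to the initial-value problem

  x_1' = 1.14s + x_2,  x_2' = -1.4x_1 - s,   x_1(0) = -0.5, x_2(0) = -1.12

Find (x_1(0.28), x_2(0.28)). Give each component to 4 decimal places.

Euler on (x_1,x_2): x_1_{n+1} = x_1_n + h·x_1', x_2_{n+1} = x_2_n + h·x_2'.
0.000000: (-0.500000, -1.120000); f=(-1.120000, 0.700000) → (-0.813600, -0.924000)
(x_1(0.28), x_2(0.28)) ≈ (-0.8136, -0.9240)

-0.8136, -0.9240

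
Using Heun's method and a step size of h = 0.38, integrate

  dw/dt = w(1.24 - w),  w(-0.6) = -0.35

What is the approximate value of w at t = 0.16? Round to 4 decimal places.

Heun: k1 = f(t_n, w_n); k2 = f(t_n + h, w_n + h·k1); w_{n+1} = w_n + (h/2)·(k1 + k2).
t=-0.600000, w=-0.350000:
  k1 = f(-0.600000, -0.350000) = -0.556500
  k2 = f(-0.220000, -0.561470) = -1.011471
  w ← -0.350000 + (0.38/2)·(-0.556500 + (-1.011471)) = -0.647915
t=-0.220000, w=-0.647915:
  k1 = f(-0.220000, -0.647915) = -1.223207
  k2 = f(0.160000, -1.112733) = -2.617965
  w ← -0.647915 + (0.38/2)·(-1.223207 + (-2.617965)) = -1.377737
w(0.16) ≈ -1.3777

-1.3777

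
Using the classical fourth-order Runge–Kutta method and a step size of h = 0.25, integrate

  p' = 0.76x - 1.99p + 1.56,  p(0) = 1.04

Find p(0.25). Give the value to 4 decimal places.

RK4: k1 = f(x_n, p_n); k2 = f(x_n + h/2, p_n + (h/2)·k1); k3 = f(x_n + h/2, p_n + (h/2)·k2); k4 = f(x_n + h, p_n + h·k3); p_{n+1} = p_n + (h/6)·(k1 + 2k2 + 2k3 + k4).
x=0.000000, p=1.040000:
  k1 = f(0.000000, 1.040000) = -0.509600
  k2 = f(0.125000, 0.976300) = -0.287837
  k3 = f(0.125000, 1.004020) = -0.343001
  k4 = f(0.250000, 0.954250) = -0.148957
  p ← 1.040000 + (0.25/6)·(k1 + 2k2 + 2k3 + k4) = 0.959990
p(0.25) ≈ 0.9600

0.9600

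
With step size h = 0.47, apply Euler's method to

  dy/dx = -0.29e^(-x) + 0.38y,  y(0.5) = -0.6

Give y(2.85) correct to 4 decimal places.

Euler: y_{n+1} = y_n + h·f(x_n, y_n).
x=0.500000, y=-0.600000: f=-0.403894 → y ← -0.600000 + 0.47·(-0.403894) = -0.789830
x=0.970000, y=-0.789830: f=-0.410070 → y ← -0.789830 + 0.47·(-0.410070) = -0.982563
x=1.440000, y=-0.982563: f=-0.442083 → y ← -0.982563 + 0.47·(-0.442083) = -1.190342
x=1.910000, y=-1.190342: f=-0.495273 → y ← -1.190342 + 0.47·(-0.495273) = -1.423120
x=2.380000, y=-1.423120: f=-0.567625 → y ← -1.423120 + 0.47·(-0.567625) = -1.689904
y(2.85) ≈ -1.6899

-1.6899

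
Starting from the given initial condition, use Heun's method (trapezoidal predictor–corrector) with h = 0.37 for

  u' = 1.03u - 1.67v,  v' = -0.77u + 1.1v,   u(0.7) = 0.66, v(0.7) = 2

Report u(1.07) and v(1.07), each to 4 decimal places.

Heun on (u,v): k1 = f(t_n, state_n); k2 = f(t_n + h, state_n + h·k1); state_{n+1} = state_n + (h/2)·(k1 + k2).
0.700000: (0.660000, 2.000000)
  k1 = (-2.660200, 1.691800)
  predictor → (-0.324274, 2.625966)
  k2 = (-4.719365, 3.138254)
  → (-0.705220, 2.893560)
(u(1.07), v(1.07)) ≈ (-0.7052, 2.8936)

-0.7052, 2.8936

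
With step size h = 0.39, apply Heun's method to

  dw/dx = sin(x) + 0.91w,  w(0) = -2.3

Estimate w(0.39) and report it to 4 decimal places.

-3.1870

Heun: k1 = f(x_n, w_n); k2 = f(x_n + h, w_n + h·k1); w_{n+1} = w_n + (h/2)·(k1 + k2).
x=0.000000, w=-2.300000:
  k1 = f(0.000000, -2.300000) = -2.093000
  k2 = f(0.390000, -3.116270) = -2.455617
  w ← -2.300000 + (0.39/2)·(-2.093000 + (-2.455617)) = -3.186980
w(0.39) ≈ -3.1870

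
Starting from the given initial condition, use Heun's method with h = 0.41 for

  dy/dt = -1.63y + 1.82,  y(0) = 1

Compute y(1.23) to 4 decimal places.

Heun: k1 = f(t_n, y_n); k2 = f(t_n + h, y_n + h·k1); y_{n+1} = y_n + (h/2)·(k1 + k2).
t=0.000000, y=1.000000:
  k1 = f(0.000000, 1.000000) = 0.190000
  k2 = f(0.410000, 1.077900) = 0.063023
  y ← 1.000000 + (0.41/2)·(0.190000 + 0.063023) = 1.051870
t=0.410000, y=1.051870:
  k1 = f(0.410000, 1.051870) = 0.105452
  k2 = f(0.820000, 1.095105) = 0.034979
  y ← 1.051870 + (0.41/2)·(0.105452 + 0.034979) = 1.080658
t=0.820000, y=1.080658:
  k1 = f(0.820000, 1.080658) = 0.058527
  k2 = f(1.230000, 1.104654) = 0.019414
  y ← 1.080658 + (0.41/2)·(0.058527 + 0.019414) = 1.096636
y(1.23) ≈ 1.0966

1.0966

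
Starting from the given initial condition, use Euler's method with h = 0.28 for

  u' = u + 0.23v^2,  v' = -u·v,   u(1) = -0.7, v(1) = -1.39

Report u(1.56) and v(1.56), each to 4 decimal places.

-0.8096, -2.0216

Euler on (u,v): u_{n+1} = u_n + h·u', v_{n+1} = v_n + h·v'.
1.000000: (-0.700000, -1.390000); f=(-0.255617, -0.973000) → (-0.771573, -1.662440)
1.280000: (-0.771573, -1.662440); f=(-0.135920, -1.282693) → (-0.809630, -2.021594)
(u(1.56), v(1.56)) ≈ (-0.8096, -2.0216)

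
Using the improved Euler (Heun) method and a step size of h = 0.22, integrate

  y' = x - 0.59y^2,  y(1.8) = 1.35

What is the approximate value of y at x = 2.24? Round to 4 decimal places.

1.6481

Heun: k1 = f(x_n, y_n); k2 = f(x_n + h, y_n + h·k1); y_{n+1} = y_n + (h/2)·(k1 + k2).
x=1.800000, y=1.350000:
  k1 = f(1.800000, 1.350000) = 0.724725
  k2 = f(2.020000, 1.509440) = 0.675740
  y ← 1.350000 + (0.22/2)·(0.724725 + 0.675740) = 1.504051
x=2.020000, y=1.504051:
  k1 = f(2.020000, 1.504051) = 0.685320
  k2 = f(2.240000, 1.654821) = 0.624324
  y ← 1.504051 + (0.22/2)·(0.685320 + 0.624324) = 1.648112
y(2.24) ≈ 1.6481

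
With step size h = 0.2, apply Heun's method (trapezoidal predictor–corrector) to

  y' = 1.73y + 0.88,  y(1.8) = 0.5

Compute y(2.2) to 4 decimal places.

Heun: k1 = f(x_n, y_n); k2 = f(x_n + h, y_n + h·k1); y_{n+1} = y_n + (h/2)·(k1 + k2).
x=1.800000, y=0.500000:
  k1 = f(1.800000, 0.500000) = 1.745000
  k2 = f(2.000000, 0.849000) = 2.348770
  y ← 0.500000 + (0.2/2)·(1.745000 + 2.348770) = 0.909377
x=2.000000, y=0.909377:
  k1 = f(2.000000, 0.909377) = 2.453222
  k2 = f(2.200000, 1.400021) = 3.302037
  y ← 0.909377 + (0.2/2)·(2.453222 + 3.302037) = 1.484903
y(2.2) ≈ 1.4849

1.4849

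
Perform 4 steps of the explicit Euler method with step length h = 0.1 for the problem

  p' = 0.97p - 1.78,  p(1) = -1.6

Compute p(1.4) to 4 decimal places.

-3.1396

Euler: p_{n+1} = p_n + h·f(x_n, p_n).
x=1.000000, p=-1.600000: f=-3.332000 → p ← -1.600000 + 0.1·(-3.332000) = -1.933200
x=1.100000, p=-1.933200: f=-3.655204 → p ← -1.933200 + 0.1·(-3.655204) = -2.298720
x=1.200000, p=-2.298720: f=-4.009759 → p ← -2.298720 + 0.1·(-4.009759) = -2.699696
x=1.300000, p=-2.699696: f=-4.398705 → p ← -2.699696 + 0.1·(-4.398705) = -3.139567
p(1.4) ≈ -3.1396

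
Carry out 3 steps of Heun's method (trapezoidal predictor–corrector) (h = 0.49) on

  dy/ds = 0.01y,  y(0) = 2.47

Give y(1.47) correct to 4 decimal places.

2.5066

Heun: k1 = f(s_n, y_n); k2 = f(s_n + h, y_n + h·k1); y_{n+1} = y_n + (h/2)·(k1 + k2).
s=0.000000, y=2.470000:
  k1 = f(0.000000, 2.470000) = 0.024700
  k2 = f(0.490000, 2.482103) = 0.024821
  y ← 2.470000 + (0.49/2)·(0.024700 + 0.024821) = 2.482133
s=0.490000, y=2.482133:
  k1 = f(0.490000, 2.482133) = 0.024821
  k2 = f(0.980000, 2.494295) = 0.024943
  y ← 2.482133 + (0.49/2)·(0.024821 + 0.024943) = 2.494325
s=0.980000, y=2.494325:
  k1 = f(0.980000, 2.494325) = 0.024943
  k2 = f(1.470000, 2.506547) = 0.025065
  y ← 2.494325 + (0.49/2)·(0.024943 + 0.025065) = 2.506577
y(1.47) ≈ 2.5066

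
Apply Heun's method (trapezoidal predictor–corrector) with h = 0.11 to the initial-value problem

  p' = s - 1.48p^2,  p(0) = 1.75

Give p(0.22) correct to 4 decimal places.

Heun: k1 = f(s_n, p_n); k2 = f(s_n + h, p_n + h·k1); p_{n+1} = p_n + (h/2)·(k1 + k2).
s=0.000000, p=1.750000:
  k1 = f(0.000000, 1.750000) = -4.532500
  k2 = f(0.110000, 1.251425) = -2.207776
  p ← 1.750000 + (0.11/2)·(-4.532500 + (-2.207776)) = 1.379285
s=0.110000, p=1.379285:
  k1 = f(0.110000, 1.379285) = -2.705592
  k2 = f(0.220000, 1.081670) = -1.511614
  p ← 1.379285 + (0.11/2)·(-2.705592 + (-1.511614)) = 1.147339
p(0.22) ≈ 1.1473

1.1473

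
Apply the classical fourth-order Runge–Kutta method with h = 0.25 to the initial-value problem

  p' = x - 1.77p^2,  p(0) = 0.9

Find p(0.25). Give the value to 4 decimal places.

RK4: k1 = f(x_n, p_n); k2 = f(x_n + h/2, p_n + (h/2)·k1); k3 = f(x_n + h/2, p_n + (h/2)·k2); k4 = f(x_n + h, p_n + h·k3); p_{n+1} = p_n + (h/6)·(k1 + 2k2 + 2k3 + k4).
x=0.000000, p=0.900000:
  k1 = f(0.000000, 0.900000) = -1.433700
  k2 = f(0.125000, 0.720788) = -0.794576
  k3 = f(0.125000, 0.800678) = -1.009721
  k4 = f(0.250000, 0.647570) = -0.492244
  p ← 0.900000 + (0.25/6)·(k1 + 2k2 + 2k3 + k4) = 0.669394
p(0.25) ≈ 0.6694

0.6694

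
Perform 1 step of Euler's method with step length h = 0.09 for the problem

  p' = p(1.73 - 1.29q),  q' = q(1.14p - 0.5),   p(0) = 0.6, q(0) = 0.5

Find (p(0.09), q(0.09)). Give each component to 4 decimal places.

Euler on (p,q): p_{n+1} = p_n + h·p', q_{n+1} = q_n + h·q'.
0.000000: (0.600000, 0.500000); f=(0.651000, 0.092000) → (0.658590, 0.508280)
(p(0.09), q(0.09)) ≈ (0.6586, 0.5083)

0.6586, 0.5083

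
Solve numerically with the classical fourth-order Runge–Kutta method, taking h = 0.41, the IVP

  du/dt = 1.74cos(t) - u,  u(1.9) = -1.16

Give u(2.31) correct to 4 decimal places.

RK4: k1 = f(t_n, u_n); k2 = f(t_n + h/2, u_n + (h/2)·k1); k3 = f(t_n + h/2, u_n + (h/2)·k2); k4 = f(t_n + h, u_n + h·k3); u_{n+1} = u_n + (h/6)·(k1 + 2k2 + 2k3 + k4).
t=1.900000, u=-1.160000:
  k1 = f(1.900000, -1.160000) = 0.597476
  k2 = f(2.105000, -1.037517) = 0.151586
  k3 = f(2.105000, -1.128925) = 0.242994
  k4 = f(2.310000, -1.060373) = -0.111865
  u ← -1.160000 + (0.41/6)·(k1 + 2k2 + 2k3 + k4) = -1.072891
u(2.31) ≈ -1.0729

-1.0729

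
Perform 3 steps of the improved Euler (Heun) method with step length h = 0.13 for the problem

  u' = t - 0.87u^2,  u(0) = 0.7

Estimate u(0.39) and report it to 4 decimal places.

0.6334

Heun: k1 = f(t_n, u_n); k2 = f(t_n + h, u_n + h·k1); u_{n+1} = u_n + (h/2)·(k1 + k2).
t=0.000000, u=0.700000:
  k1 = f(0.000000, 0.700000) = -0.426300
  k2 = f(0.130000, 0.644581) = -0.231472
  u ← 0.700000 + (0.13/2)·(-0.426300 + (-0.231472)) = 0.657245
t=0.130000, u=0.657245:
  k1 = f(0.130000, 0.657245) = -0.245815
  k2 = f(0.260000, 0.625289) = -0.080158
  u ← 0.657245 + (0.13/2)·(-0.245815 + (-0.080158)) = 0.636057
t=0.260000, u=0.636057:
  k1 = f(0.260000, 0.636057) = -0.091974
  k2 = f(0.390000, 0.624100) = 0.051134
  u ← 0.636057 + (0.13/2)·(-0.091974 + 0.051134) = 0.633402
u(0.39) ≈ 0.6334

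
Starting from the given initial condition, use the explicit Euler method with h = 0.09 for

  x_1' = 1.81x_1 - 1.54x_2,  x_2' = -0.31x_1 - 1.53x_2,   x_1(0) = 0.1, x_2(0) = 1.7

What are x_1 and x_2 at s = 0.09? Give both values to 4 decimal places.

-0.1193, 1.4631

Euler on (x_1,x_2): x_1_{n+1} = x_1_n + h·x_1', x_2_{n+1} = x_2_n + h·x_2'.
0.000000: (0.100000, 1.700000); f=(-2.437000, -2.632000) → (-0.119330, 1.463120)
(x_1(0.09), x_2(0.09)) ≈ (-0.1193, 1.4631)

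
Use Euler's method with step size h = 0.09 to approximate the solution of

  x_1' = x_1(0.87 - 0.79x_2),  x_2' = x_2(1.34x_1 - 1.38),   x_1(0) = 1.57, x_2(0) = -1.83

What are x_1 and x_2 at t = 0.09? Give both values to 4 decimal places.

1.8972, -1.9492

Euler on (x_1,x_2): x_1_{n+1} = x_1_n + h·x_1', x_2_{n+1} = x_2_n + h·x_2'.
0.000000: (1.570000, -1.830000); f=(3.635649, -1.324554) → (1.897208, -1.949210)
(x_1(0.09), x_2(0.09)) ≈ (1.8972, -1.9492)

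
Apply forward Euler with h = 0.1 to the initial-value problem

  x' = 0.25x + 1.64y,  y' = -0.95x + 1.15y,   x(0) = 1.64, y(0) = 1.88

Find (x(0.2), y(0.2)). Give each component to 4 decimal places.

Euler on (x,y): x_{n+1} = x_n + h·x', y_{n+1} = y_n + h·y'.
0.000000: (1.640000, 1.880000); f=(3.493200, 0.604000) → (1.989320, 1.940400)
0.100000: (1.989320, 1.940400); f=(3.679586, 0.341606) → (2.357279, 1.974561)
(x(0.2), y(0.2)) ≈ (2.3573, 1.9746)

2.3573, 1.9746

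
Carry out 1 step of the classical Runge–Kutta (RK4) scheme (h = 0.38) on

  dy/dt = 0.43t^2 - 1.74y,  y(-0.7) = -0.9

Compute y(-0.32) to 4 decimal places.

-0.4357

RK4: k1 = f(t_n, y_n); k2 = f(t_n + h/2, y_n + (h/2)·k1); k3 = f(t_n + h/2, y_n + (h/2)·k2); k4 = f(t_n + h, y_n + h·k3); y_{n+1} = y_n + (h/6)·(k1 + 2k2 + 2k3 + k4).
t=-0.700000, y=-0.900000:
  k1 = f(-0.700000, -0.900000) = 1.776700
  k2 = f(-0.510000, -0.562427) = 1.090466
  k3 = f(-0.510000, -0.692811) = 1.317335
  k4 = f(-0.320000, -0.399413) = 0.739010
  y ← -0.900000 + (0.38/6)·(k1 + 2k2 + 2k3 + k4) = -0.435684
y(-0.32) ≈ -0.4357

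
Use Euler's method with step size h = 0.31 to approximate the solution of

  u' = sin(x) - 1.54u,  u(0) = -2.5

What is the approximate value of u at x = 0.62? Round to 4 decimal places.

Euler: u_{n+1} = u_n + h·f(x_n, u_n).
x=0.000000, u=-2.500000: f=3.850000 → u ← -2.500000 + 0.31·3.850000 = -1.306500
x=0.310000, u=-1.306500: f=2.317069 → u ← -1.306500 + 0.31·2.317069 = -0.588209
u(0.62) ≈ -0.5882

-0.5882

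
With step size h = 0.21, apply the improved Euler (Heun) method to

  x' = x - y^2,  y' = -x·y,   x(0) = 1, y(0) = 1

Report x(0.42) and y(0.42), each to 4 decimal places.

Heun on (x,y): k1 = f(t_n, state_n); k2 = f(t_n + h, state_n + h·k1); state_{n+1} = state_n + (h/2)·(k1 + k2).
0.000000: (1.000000, 1.000000)
  k1 = (0.000000, -1.000000)
  predictor → (1.000000, 0.790000)
  k2 = (0.375900, -0.790000)
  → (1.039470, 0.812050)
0.210000: (1.039470, 0.812050)
  k1 = (0.380044, -0.844101)
  predictor → (1.119279, 0.634789)
  k2 = (0.716322, -0.710506)
  → (1.154588, 0.648816)
(x(0.42), y(0.42)) ≈ (1.1546, 0.6488)

1.1546, 0.6488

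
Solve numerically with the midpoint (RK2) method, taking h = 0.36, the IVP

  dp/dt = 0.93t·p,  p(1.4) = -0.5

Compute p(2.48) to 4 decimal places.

-3.1088

Midpoint: k1 = f(t_n, p_n); k2 = f(t_n + h/2, p_n + (h/2)·k1); p_{n+1} = p_n + h·k2.
t=1.400000, p=-0.500000:
  k1 = f(1.400000, -0.500000) = -0.651000
  k2 = f(1.580000, -0.617180) = -0.906884
  p ← -0.500000 + 0.36·(-0.906884) = -0.826478
t=1.760000, p=-0.826478:
  k1 = f(1.760000, -0.826478) = -1.352780
  k2 = f(1.940000, -1.069979) = -1.930456
  p ← -0.826478 + 0.36·(-1.930456) = -1.521442
t=2.120000, p=-1.521442:
  k1 = f(2.120000, -1.521442) = -2.999676
  k2 = f(2.300000, -2.061384) = -4.409300
  p ← -1.521442 + 0.36·(-4.409300) = -3.108790
p(2.48) ≈ -3.1088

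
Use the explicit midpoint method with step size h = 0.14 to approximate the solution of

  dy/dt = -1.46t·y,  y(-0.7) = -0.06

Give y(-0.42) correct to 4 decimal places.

Midpoint: k1 = f(t_n, y_n); k2 = f(t_n + h/2, y_n + (h/2)·k1); y_{n+1} = y_n + h·k2.
t=-0.700000, y=-0.060000:
  k1 = f(-0.700000, -0.060000) = -0.061320
  k2 = f(-0.630000, -0.064292) = -0.059136
  y ← -0.060000 + 0.14·(-0.059136) = -0.068279
t=-0.560000, y=-0.068279:
  k1 = f(-0.560000, -0.068279) = -0.055825
  k2 = f(-0.490000, -0.072187) = -0.051642
  y ← -0.068279 + 0.14·(-0.051642) = -0.075509
y(-0.42) ≈ -0.0755

-0.0755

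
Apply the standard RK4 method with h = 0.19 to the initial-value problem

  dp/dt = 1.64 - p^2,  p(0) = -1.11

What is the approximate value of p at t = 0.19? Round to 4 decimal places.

-1.0142

RK4: k1 = f(t_n, p_n); k2 = f(t_n + h/2, p_n + (h/2)·k1); k3 = f(t_n + h/2, p_n + (h/2)·k2); k4 = f(t_n + h, p_n + h·k3); p_{n+1} = p_n + (h/6)·(k1 + 2k2 + 2k3 + k4).
t=0.000000, p=-1.110000:
  k1 = f(0.000000, -1.110000) = 0.407900
  k2 = f(0.095000, -1.071250) = 0.492425
  k3 = f(0.095000, -1.063220) = 0.509564
  k4 = f(0.190000, -1.013183) = 0.613461
  p ← -1.110000 + (0.19/6)·(k1 + 2k2 + 2k3 + k4) = -1.014198
p(0.19) ≈ -1.0142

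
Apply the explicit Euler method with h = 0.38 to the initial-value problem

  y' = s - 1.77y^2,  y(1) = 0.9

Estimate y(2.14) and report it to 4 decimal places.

Euler: y_{n+1} = y_n + h·f(s_n, y_n).
s=1.000000, y=0.900000: f=-0.433700 → y ← 0.900000 + 0.38·(-0.433700) = 0.735194
s=1.380000, y=0.735194: f=0.423297 → y ← 0.735194 + 0.38·0.423297 = 0.896047
s=1.760000, y=0.896047: f=0.338867 → y ← 0.896047 + 0.38·0.338867 = 1.024816
y(2.14) ≈ 1.0248

1.0248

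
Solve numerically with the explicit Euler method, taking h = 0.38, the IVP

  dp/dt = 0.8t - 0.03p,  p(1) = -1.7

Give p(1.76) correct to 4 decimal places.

-0.9414

Euler: p_{n+1} = p_n + h·f(t_n, p_n).
t=1.000000, p=-1.700000: f=0.851000 → p ← -1.700000 + 0.38·0.851000 = -1.376620
t=1.380000, p=-1.376620: f=1.145299 → p ← -1.376620 + 0.38·1.145299 = -0.941407
p(1.76) ≈ -0.9414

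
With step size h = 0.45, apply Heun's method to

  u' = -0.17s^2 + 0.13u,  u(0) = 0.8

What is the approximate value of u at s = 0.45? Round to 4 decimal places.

0.8404

Heun: k1 = f(s_n, u_n); k2 = f(s_n + h, u_n + h·k1); u_{n+1} = u_n + (h/2)·(k1 + k2).
s=0.000000, u=0.800000:
  k1 = f(0.000000, 0.800000) = 0.104000
  k2 = f(0.450000, 0.846800) = 0.075659
  u ← 0.800000 + (0.45/2)·(0.104000 + 0.075659) = 0.840423
u(0.45) ≈ 0.8404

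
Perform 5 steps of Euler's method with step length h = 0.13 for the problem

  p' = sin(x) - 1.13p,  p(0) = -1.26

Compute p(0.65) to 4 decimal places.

-0.4278

Euler: p_{n+1} = p_n + h·f(x_n, p_n).
x=0.000000, p=-1.260000: f=1.423800 → p ← -1.260000 + 0.13·1.423800 = -1.074906
x=0.130000, p=-1.074906: f=1.344278 → p ← -1.074906 + 0.13·1.344278 = -0.900150
x=0.260000, p=-0.900150: f=1.274250 → p ← -0.900150 + 0.13·1.274250 = -0.734497
x=0.390000, p=-0.734497: f=1.210170 → p ← -0.734497 + 0.13·1.210170 = -0.577175
x=0.520000, p=-0.577175: f=1.149088 → p ← -0.577175 + 0.13·1.149088 = -0.427794
p(0.65) ≈ -0.4278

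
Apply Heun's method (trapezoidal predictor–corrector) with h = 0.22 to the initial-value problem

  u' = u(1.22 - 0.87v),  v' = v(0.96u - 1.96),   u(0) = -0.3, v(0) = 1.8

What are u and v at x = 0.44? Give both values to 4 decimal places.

-0.3347, 0.7095

Heun on (u,v): k1 = f(x_n, state_n); k2 = f(x_n + h, state_n + h·k1); state_{n+1} = state_n + (h/2)·(k1 + k2).
0.000000: (-0.300000, 1.800000)
  k1 = (0.103800, -4.046400)
  predictor → (-0.277164, 0.909792)
  k2 = (-0.118759, -2.025267)
  → (-0.301646, 1.132117)
0.220000: (-0.301646, 1.132117)
  k1 = (-0.070904, -2.546787)
  predictor → (-0.317245, 0.571824)
  k2 = (-0.229213, -1.294926)
  → (-0.334659, 0.709528)
(u(0.44), v(0.44)) ≈ (-0.3347, 0.7095)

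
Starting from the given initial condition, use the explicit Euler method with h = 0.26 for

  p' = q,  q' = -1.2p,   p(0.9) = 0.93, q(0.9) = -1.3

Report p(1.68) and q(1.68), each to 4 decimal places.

Euler on (p,q): p_{n+1} = p_n + h·p', q_{n+1} = q_n + h·q'.
0.900000: (0.930000, -1.300000); f=(-1.300000, -1.116000) → (0.592000, -1.590160)
1.160000: (0.592000, -1.590160); f=(-1.590160, -0.710400) → (0.178558, -1.774864)
1.420000: (0.178558, -1.774864); f=(-1.774864, -0.214270) → (-0.282906, -1.830574)
(p(1.68), q(1.68)) ≈ (-0.2829, -1.8306)

-0.2829, -1.8306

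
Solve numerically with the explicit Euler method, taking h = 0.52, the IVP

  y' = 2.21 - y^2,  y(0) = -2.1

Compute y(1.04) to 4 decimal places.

Euler: y_{n+1} = y_n + h·f(x_n, y_n).
x=0.000000, y=-2.100000: f=-2.200000 → y ← -2.100000 + 0.52·(-2.200000) = -3.244000
x=0.520000, y=-3.244000: f=-8.313536 → y ← -3.244000 + 0.52·(-8.313536) = -7.567039
y(1.04) ≈ -7.5670

-7.5670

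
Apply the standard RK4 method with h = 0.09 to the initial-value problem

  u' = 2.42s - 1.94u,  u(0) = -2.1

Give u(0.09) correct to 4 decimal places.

RK4: k1 = f(s_n, u_n); k2 = f(s_n + h/2, u_n + (h/2)·k1); k3 = f(s_n + h/2, u_n + (h/2)·k2); k4 = f(s_n + h, u_n + h·k3); u_{n+1} = u_n + (h/6)·(k1 + 2k2 + 2k3 + k4).
s=0.000000, u=-2.100000:
  k1 = f(0.000000, -2.100000) = 4.074000
  k2 = f(0.045000, -1.916670) = 3.827240
  k3 = f(0.045000, -1.927774) = 3.848782
  k4 = f(0.090000, -1.753610) = 3.619803
  u ← -2.100000 + (0.09/6)·(k1 + 2k2 + 2k3 + k4) = -1.754312
u(0.09) ≈ -1.7543

-1.7543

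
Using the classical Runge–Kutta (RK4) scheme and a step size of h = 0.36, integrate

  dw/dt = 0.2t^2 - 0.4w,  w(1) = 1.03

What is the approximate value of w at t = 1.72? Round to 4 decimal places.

1.0150

RK4: k1 = f(t_n, w_n); k2 = f(t_n + h/2, w_n + (h/2)·k1); k3 = f(t_n + h/2, w_n + (h/2)·k2); k4 = f(t_n + h, w_n + h·k3); w_{n+1} = w_n + (h/6)·(k1 + 2k2 + 2k3 + k4).
t=1.000000, w=1.030000:
  k1 = f(1.000000, 1.030000) = -0.212000
  k2 = f(1.180000, 0.991840) = -0.118256
  k3 = f(1.180000, 1.008714) = -0.125006
  k4 = f(1.360000, 0.984998) = -0.024079
  w ← 1.030000 + (0.36/6)·(k1 + 2k2 + 2k3 + k4) = 0.986644
t=1.360000, w=0.986644:
  k1 = f(1.360000, 0.986644) = -0.024738
  k2 = f(1.540000, 0.982191) = 0.081444
  k3 = f(1.540000, 1.001304) = 0.073799
  k4 = f(1.720000, 1.013211) = 0.186395
  w ← 0.986644 + (0.36/6)·(k1 + 2k2 + 2k3 + k4) = 1.014972
w(1.72) ≈ 1.0150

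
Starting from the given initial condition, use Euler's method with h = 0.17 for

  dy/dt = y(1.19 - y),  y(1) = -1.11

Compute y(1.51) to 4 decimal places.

-3.5887

Euler: y_{n+1} = y_n + h·f(t_n, y_n).
t=1.000000, y=-1.110000: f=-2.553000 → y ← -1.110000 + 0.17·(-2.553000) = -1.544010
t=1.170000, y=-1.544010: f=-4.221339 → y ← -1.544010 + 0.17·(-4.221339) = -2.261638
t=1.340000, y=-2.261638: f=-7.806353 → y ← -2.261638 + 0.17·(-7.806353) = -3.588718
y(1.51) ≈ -3.5887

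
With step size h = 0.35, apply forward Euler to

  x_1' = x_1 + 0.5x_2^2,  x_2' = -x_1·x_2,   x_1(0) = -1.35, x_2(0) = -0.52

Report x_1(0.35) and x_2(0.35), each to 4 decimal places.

Euler on (x_1,x_2): x_1_{n+1} = x_1_n + h·x_1', x_2_{n+1} = x_2_n + h·x_2'.
0.000000: (-1.350000, -0.520000); f=(-1.214800, -0.702000) → (-1.775180, -0.765700)
(x_1(0.35), x_2(0.35)) ≈ (-1.7752, -0.7657)

-1.7752, -0.7657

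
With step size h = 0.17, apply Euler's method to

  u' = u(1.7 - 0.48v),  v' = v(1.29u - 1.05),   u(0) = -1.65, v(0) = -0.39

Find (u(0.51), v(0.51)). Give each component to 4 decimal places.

-3.6764, -0.0122

Euler on (u,v): u_{n+1} = u_n + h·u', v_{n+1} = v_n + h·v'.
0.000000: (-1.650000, -0.390000); f=(-3.113880, 1.239615) → (-2.179360, -0.179265)
0.170000: (-2.179360, -0.179265); f=(-3.892440, 0.692211) → (-2.841074, -0.061590)
0.340000: (-2.841074, -0.061590); f=(-4.913817, 0.290394) → (-3.676423, -0.012223)
(u(0.51), v(0.51)) ≈ (-3.6764, -0.0122)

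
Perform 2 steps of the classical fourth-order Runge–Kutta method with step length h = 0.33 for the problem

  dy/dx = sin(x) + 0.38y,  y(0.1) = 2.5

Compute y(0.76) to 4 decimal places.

3.5104

RK4: k1 = f(x_n, y_n); k2 = f(x_n + h/2, y_n + (h/2)·k1); k3 = f(x_n + h/2, y_n + (h/2)·k2); k4 = f(x_n + h, y_n + h·k3); y_{n+1} = y_n + (h/6)·(k1 + 2k2 + 2k3 + k4).
x=0.100000, y=2.500000:
  k1 = f(0.100000, 2.500000) = 1.049833
  k2 = f(0.265000, 2.673223) = 1.277734
  k3 = f(0.265000, 2.710826) = 1.292023
  k4 = f(0.430000, 2.926368) = 1.528891
  y ← 2.500000 + (0.33/6)·(k1 + 2k2 + 2k3 + k4) = 2.924503
x=0.430000, y=2.924503:
  k1 = f(0.430000, 2.924503) = 1.528182
  k2 = f(0.595000, 3.176653) = 1.767637
  k3 = f(0.595000, 3.216163) = 1.782651
  k4 = f(0.760000, 3.512778) = 2.023777
  y ← 2.924503 + (0.33/6)·(k1 + 2k2 + 2k3 + k4) = 3.510392
y(0.76) ≈ 3.5104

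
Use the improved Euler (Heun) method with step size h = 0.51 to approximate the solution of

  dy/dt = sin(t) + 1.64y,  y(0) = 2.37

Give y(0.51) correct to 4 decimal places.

5.3057

Heun: k1 = f(t_n, y_n); k2 = f(t_n + h, y_n + h·k1); y_{n+1} = y_n + (h/2)·(k1 + k2).
t=0.000000, y=2.370000:
  k1 = f(0.000000, 2.370000) = 3.886800
  k2 = f(0.510000, 4.352268) = 7.625897
  y ← 2.370000 + (0.51/2)·(3.886800 + 7.625897) = 5.305738
y(0.51) ≈ 5.3057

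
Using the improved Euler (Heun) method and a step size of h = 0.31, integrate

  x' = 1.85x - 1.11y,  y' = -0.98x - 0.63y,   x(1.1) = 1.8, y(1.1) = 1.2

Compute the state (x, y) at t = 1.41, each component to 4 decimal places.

Heun on (x,y): k1 = f(t_n, state_n); k2 = f(t_n + h, state_n + h·k1); state_{n+1} = state_n + (h/2)·(k1 + k2).
1.100000: (1.800000, 1.200000)
  k1 = (1.998000, -2.520000)
  predictor → (2.419380, 0.418800)
  k2 = (4.010985, -2.634836)
  → (2.731393, 0.401000)
(x(1.41), y(1.41)) ≈ (2.7314, 0.4010)

2.7314, 0.4010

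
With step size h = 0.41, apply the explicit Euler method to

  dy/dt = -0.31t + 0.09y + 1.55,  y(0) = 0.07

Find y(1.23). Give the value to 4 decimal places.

1.8975

Euler: y_{n+1} = y_n + h·f(t_n, y_n).
t=0.000000, y=0.070000: f=1.556300 → y ← 0.070000 + 0.41·1.556300 = 0.708083
t=0.410000, y=0.708083: f=1.486627 → y ← 0.708083 + 0.41·1.486627 = 1.317600
t=0.820000, y=1.317600: f=1.414384 → y ← 1.317600 + 0.41·1.414384 = 1.897498
y(1.23) ≈ 1.8975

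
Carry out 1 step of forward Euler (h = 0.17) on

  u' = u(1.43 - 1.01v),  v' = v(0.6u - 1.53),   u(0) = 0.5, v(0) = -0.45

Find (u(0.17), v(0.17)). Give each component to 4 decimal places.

Euler on (u,v): u_{n+1} = u_n + h·u', v_{n+1} = v_n + h·v'.
0.000000: (0.500000, -0.450000); f=(0.942250, 0.553500) → (0.660183, -0.355905)
(u(0.17), v(0.17)) ≈ (0.6602, -0.3559)

0.6602, -0.3559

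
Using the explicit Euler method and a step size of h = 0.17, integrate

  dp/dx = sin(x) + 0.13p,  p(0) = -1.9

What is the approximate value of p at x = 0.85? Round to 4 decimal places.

Euler: p_{n+1} = p_n + h·f(x_n, p_n).
x=0.000000, p=-1.900000: f=-0.247000 → p ← -1.900000 + 0.17·(-0.247000) = -1.941990
x=0.170000, p=-1.941990: f=-0.083276 → p ← -1.941990 + 0.17·(-0.083276) = -1.956147
x=0.340000, p=-1.956147: f=0.079188 → p ← -1.956147 + 0.17·0.079188 = -1.942685
x=0.510000, p=-1.942685: f=0.235628 → p ← -1.942685 + 0.17·0.235628 = -1.902628
x=0.680000, p=-1.902628: f=0.381451 → p ← -1.902628 + 0.17·0.381451 = -1.837781
p(0.85) ≈ -1.8378

-1.8378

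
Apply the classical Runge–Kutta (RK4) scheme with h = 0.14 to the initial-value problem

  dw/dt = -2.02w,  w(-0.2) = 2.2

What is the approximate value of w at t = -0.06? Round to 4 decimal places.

1.6581

RK4: k1 = f(t_n, w_n); k2 = f(t_n + h/2, w_n + (h/2)·k1); k3 = f(t_n + h/2, w_n + (h/2)·k2); k4 = f(t_n + h, w_n + h·k3); w_{n+1} = w_n + (h/6)·(k1 + 2k2 + 2k3 + k4).
t=-0.200000, w=2.200000:
  k1 = f(-0.200000, 2.200000) = -4.444000
  k2 = f(-0.130000, 1.888920) = -3.815618
  k3 = f(-0.130000, 1.932907) = -3.904472
  k4 = f(-0.060000, 1.653374) = -3.339815
  w ← 2.200000 + (0.14/6)·(k1 + 2k2 + 2k3 + k4) = 1.658107
w(-0.06) ≈ 1.6581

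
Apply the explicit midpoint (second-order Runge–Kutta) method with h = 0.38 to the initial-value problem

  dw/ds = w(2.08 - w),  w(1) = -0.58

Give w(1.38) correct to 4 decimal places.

-1.5598

Midpoint: k1 = f(s_n, w_n); k2 = f(s_n + h/2, w_n + (h/2)·k1); w_{n+1} = w_n + h·k2.
s=1.000000, w=-0.580000:
  k1 = f(1.000000, -0.580000) = -1.542800
  k2 = f(1.190000, -0.873132) = -2.578474
  w ← -0.580000 + 0.38·(-2.578474) = -1.559820
w(1.38) ≈ -1.5598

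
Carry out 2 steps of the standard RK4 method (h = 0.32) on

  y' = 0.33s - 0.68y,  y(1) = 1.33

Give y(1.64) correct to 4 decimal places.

RK4: k1 = f(s_n, y_n); k2 = f(s_n + h/2, y_n + (h/2)·k1); k3 = f(s_n + h/2, y_n + (h/2)·k2); k4 = f(s_n + h, y_n + h·k3); y_{n+1} = y_n + (h/6)·(k1 + 2k2 + 2k3 + k4).
s=1.000000, y=1.330000:
  k1 = f(1.000000, 1.330000) = -0.574400
  k2 = f(1.160000, 1.238096) = -0.459105
  k3 = f(1.160000, 1.256543) = -0.471649
  k4 = f(1.320000, 1.179072) = -0.366169
  y ← 1.330000 + (0.32/6)·(k1 + 2k2 + 2k3 + k4) = 1.180556
s=1.320000, y=1.180556:
  k1 = f(1.320000, 1.180556) = -0.367178
  k2 = f(1.480000, 1.121807) = -0.274429
  k3 = f(1.480000, 1.136647) = -0.284520
  k4 = f(1.640000, 1.089509) = -0.199666
  y ← 1.180556 + (0.32/6)·(k1 + 2k2 + 2k3 + k4) = 1.090703
y(1.64) ≈ 1.0907

1.0907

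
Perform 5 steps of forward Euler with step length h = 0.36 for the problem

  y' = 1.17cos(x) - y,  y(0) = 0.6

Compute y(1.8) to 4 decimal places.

0.5501

Euler: y_{n+1} = y_n + h·f(x_n, y_n).
x=0.000000, y=0.600000: f=0.570000 → y ← 0.600000 + 0.36·0.570000 = 0.805200
x=0.360000, y=0.805200: f=0.289799 → y ← 0.805200 + 0.36·0.289799 = 0.909528
x=0.720000, y=0.909528: f=-0.029915 → y ← 0.909528 + 0.36·(-0.029915) = 0.898758
x=1.080000, y=0.898758: f=-0.347304 → y ← 0.898758 + 0.36·(-0.347304) = 0.773729
x=1.440000, y=0.773729: f=-0.621133 → y ← 0.773729 + 0.36·(-0.621133) = 0.550121
y(1.8) ≈ 0.5501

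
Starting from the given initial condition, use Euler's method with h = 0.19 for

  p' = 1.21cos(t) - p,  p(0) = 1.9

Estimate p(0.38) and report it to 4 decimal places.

Euler: p_{n+1} = p_n + h·f(t_n, p_n).
t=0.000000, p=1.900000: f=-0.690000 → p ← 1.900000 + 0.19·(-0.690000) = 1.768900
t=0.190000, p=1.768900: f=-0.580675 → p ← 1.768900 + 0.19·(-0.580675) = 1.658572
p(0.38) ≈ 1.6586

1.6586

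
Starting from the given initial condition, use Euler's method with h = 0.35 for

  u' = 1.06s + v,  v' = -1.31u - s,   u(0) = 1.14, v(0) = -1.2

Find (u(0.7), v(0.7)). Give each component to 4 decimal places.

0.2469, -2.1753

Euler on (u,v): u_{n+1} = u_n + h·u', v_{n+1} = v_n + h·v'.
0.000000: (1.140000, -1.200000); f=(-1.200000, -1.493400) → (0.720000, -1.722690)
0.350000: (0.720000, -1.722690); f=(-1.351690, -1.293200) → (0.246909, -2.175310)
(u(0.7), v(0.7)) ≈ (0.2469, -2.1753)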